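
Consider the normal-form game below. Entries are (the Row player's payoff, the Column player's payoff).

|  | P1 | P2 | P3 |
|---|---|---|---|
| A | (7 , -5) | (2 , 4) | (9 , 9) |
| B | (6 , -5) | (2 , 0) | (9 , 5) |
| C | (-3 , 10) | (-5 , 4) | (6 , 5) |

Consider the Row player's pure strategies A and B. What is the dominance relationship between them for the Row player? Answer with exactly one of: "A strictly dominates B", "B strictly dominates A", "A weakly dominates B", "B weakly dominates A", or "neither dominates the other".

A's payoffs vs B's, by the Column player's action — P1: 7>6, P2: 2=2, P3: 9=9.
A is at least as good everywhere and strictly better somewhere (tied only at P2, P3), so A weakly but not strictly dominates B.

A weakly dominates B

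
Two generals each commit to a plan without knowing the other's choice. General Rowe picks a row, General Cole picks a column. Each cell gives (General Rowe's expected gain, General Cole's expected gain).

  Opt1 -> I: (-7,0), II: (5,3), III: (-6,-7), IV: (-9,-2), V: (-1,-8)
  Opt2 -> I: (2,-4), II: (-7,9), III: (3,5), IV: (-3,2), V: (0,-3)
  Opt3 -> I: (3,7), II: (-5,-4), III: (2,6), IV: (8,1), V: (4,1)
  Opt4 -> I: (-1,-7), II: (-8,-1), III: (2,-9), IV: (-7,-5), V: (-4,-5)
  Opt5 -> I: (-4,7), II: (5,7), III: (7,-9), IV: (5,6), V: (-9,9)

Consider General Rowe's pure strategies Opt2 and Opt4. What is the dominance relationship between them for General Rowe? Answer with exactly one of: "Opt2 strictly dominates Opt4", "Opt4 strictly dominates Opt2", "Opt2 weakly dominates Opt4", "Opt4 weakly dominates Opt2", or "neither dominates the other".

Opt2 strictly dominates Opt4

Compare Opt2 to Opt4 across each opponent action: I: 2>-1, II: -7>-8, III: 3>2, IV: -3>-7, V: 0>-4.
Opt2 gives a strictly higher payoff against each opponent action, so Opt2 strictly dominates Opt4.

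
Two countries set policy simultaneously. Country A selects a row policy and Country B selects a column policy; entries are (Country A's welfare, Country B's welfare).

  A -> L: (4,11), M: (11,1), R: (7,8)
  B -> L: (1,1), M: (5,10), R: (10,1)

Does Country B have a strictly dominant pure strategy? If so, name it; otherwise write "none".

L fails to dominate M at B (1<10).
M fails to dominate L at A (1<11).
R fails to dominate L at A (8<11).
No single strategy dominates all the others.

none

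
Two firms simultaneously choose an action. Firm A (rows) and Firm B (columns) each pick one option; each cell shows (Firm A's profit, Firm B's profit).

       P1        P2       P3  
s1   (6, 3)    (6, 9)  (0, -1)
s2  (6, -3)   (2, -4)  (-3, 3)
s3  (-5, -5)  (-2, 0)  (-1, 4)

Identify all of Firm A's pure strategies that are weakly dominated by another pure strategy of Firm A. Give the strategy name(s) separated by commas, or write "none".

s2, s3

s1 is not dominated — it holds its own against s2 at P2 (6>2); s3 at P1 (6>-5).
s2 is weakly dominated by s1 (P1: 6=6, P2: 6>2, P3: 0>-3).
s3 is weakly dominated by s1 (P1: 6>-5, P2: 6>-2, P3: 0>-1).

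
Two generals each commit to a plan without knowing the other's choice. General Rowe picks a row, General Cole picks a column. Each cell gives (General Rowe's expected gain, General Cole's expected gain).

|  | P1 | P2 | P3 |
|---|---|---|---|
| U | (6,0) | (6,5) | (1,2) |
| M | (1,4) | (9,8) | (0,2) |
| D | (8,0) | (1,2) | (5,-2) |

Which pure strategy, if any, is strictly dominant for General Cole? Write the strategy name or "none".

P2

P2 vs P1: U: 5>0, M: 8>4, D: 2>0.
P2 vs P3: U: 5>2, M: 8>2, D: 2>-2.
P2 strictly beats every other strategy against every opponent action, so it is strictly dominant.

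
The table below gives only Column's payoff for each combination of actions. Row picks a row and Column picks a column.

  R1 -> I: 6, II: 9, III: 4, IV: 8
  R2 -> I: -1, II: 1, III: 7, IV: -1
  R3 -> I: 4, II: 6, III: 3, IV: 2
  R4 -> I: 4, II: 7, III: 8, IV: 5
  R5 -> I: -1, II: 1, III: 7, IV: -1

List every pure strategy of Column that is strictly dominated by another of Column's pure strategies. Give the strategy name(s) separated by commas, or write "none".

I: dominated, since II does at least as well everywhere (R1: 9>6, R2: 1>-1, R3: 6>4, R4: 7>4, R5: 1>-1).
II is not dominated — it holds its own against I at R1 (9>6); III at R1 (9>4); IV at R1 (9>8).
Nothing dominates III: I at R2 (7>-1); II at R2 (7>1); IV at R2 (7>-1).
II strictly dominates IV — R1: 9>8, R2: 1>-1, R3: 6>2, R4: 7>5, R5: 1>-1.

I, IV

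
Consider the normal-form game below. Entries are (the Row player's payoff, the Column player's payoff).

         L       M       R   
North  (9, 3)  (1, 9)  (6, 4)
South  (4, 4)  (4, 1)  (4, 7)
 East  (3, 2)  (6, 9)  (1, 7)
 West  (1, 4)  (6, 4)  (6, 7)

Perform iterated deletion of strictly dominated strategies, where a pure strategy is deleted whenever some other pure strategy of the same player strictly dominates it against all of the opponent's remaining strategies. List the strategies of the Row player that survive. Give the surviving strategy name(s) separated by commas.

North, East, West

For the Column player, R strictly dominates L on the remaining rows (North: 4>3, South: 7>4, East: 7>2, West: 7>4); eliminate L.
The Row player's strategy South is strictly dominated by West (M: 6>4, R: 6>4) and is removed.
Among the remaining strategies, none is strictly dominated by another pure strategy of the same player, so the elimination stops.
Surviving strategies — the Row player: {North, East, West}; the Column player: {M, R}.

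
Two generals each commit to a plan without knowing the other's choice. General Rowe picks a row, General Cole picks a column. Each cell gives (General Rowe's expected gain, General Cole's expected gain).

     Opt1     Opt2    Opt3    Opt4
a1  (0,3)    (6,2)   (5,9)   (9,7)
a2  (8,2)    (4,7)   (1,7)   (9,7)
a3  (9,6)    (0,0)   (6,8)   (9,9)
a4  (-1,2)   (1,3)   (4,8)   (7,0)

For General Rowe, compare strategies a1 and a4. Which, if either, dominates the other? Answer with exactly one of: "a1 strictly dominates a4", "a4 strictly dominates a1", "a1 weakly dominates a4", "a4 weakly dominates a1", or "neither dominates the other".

a1 strictly dominates a4

Compare a1 to a4 across each opponent action: Opt1: 0>-1, Opt2: 6>1, Opt3: 5>4, Opt4: 9>7.
Every comparison favours a1, so a1 strictly dominates a4.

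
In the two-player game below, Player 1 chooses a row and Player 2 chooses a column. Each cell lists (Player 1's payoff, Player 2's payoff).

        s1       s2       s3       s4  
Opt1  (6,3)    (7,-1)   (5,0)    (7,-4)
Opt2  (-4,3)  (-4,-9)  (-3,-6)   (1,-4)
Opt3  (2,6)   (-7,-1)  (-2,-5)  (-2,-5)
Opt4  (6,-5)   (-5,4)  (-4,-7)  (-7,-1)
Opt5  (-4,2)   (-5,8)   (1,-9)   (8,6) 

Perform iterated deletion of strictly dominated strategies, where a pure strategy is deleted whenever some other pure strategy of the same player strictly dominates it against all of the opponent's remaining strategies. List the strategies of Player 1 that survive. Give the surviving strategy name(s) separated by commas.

Opt1, Opt4

Row Opt2 is eliminated: Opt1 beats it against every remaining column (s1: 6>-4, s2: 7>-4, s3: 5>-3, s4: 7>1).
Player 1's strategy Opt3 is strictly dominated by Opt1 (s1: 6>2, s2: 7>-7, s3: 5>-2, s4: 7>-2) and is removed.
Player 2's strategy s3 is strictly dominated by s1 (Opt1: 3>0, Opt4: -5>-7, Opt5: 2>-9) and is removed.
Column s4 is eliminated: s2 beats it against every remaining row (Opt1: -1>-4, Opt4: 4>-1, Opt5: 8>6).
Row Opt5 is eliminated: Opt1 beats it against every remaining column (s1: 6>-4, s2: 7>-5).
Among the remaining strategies, none is strictly dominated by another pure strategy of the same player, so the elimination stops.
Surviving strategies — Player 1: {Opt1, Opt4}; Player 2: {s1, s2}.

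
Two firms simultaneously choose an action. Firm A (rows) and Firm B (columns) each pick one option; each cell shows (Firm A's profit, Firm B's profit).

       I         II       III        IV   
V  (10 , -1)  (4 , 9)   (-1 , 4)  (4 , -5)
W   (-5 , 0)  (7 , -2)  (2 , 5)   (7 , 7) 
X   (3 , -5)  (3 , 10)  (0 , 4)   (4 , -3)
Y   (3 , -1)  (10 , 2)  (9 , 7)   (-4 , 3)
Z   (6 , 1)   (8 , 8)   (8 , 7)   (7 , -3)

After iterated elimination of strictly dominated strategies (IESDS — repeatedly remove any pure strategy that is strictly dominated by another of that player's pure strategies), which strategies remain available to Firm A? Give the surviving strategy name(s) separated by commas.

W, Y, Z

Firm A's strategy X is strictly dominated by Z (I: 6>3, II: 8>3, III: 8>0, IV: 7>4) and is removed.
Firm B's strategy I is strictly dominated by III (V: 4>-1, W: 5>0, Y: 7>-1, Z: 7>1) and is removed.
For Firm A, W strictly dominates V on the remaining columns (II: 7>4, III: 2>-1, IV: 7>4); eliminate V.
Among the remaining strategies, none is strictly dominated by another pure strategy of the same player, so the elimination stops.
Surviving strategies — Firm A: {W, Y, Z}; Firm B: {II, III, IV}.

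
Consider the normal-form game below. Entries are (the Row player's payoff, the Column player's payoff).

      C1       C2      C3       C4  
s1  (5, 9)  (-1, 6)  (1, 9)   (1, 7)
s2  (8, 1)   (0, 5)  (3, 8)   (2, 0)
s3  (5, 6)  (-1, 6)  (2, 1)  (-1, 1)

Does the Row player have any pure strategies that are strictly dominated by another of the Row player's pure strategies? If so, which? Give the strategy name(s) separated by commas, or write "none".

s1, s3

s1 is strictly dominated by s2 (C1: 8>5, C2: 0>-1, C3: 3>1, C4: 2>1).
s2: no other strategy beats it everywhere (s1 at C1 (8>5); s3 at C1 (8>5)).
s3 is strictly dominated by s2 (C1: 8>5, C2: 0>-1, C3: 3>2, C4: 2>-1).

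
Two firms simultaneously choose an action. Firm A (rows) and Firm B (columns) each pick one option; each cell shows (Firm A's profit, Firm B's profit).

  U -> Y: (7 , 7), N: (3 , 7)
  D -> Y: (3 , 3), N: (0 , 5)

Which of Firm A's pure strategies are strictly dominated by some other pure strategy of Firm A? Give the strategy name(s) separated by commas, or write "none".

U: no other strategy beats it everywhere (D at Y (7>3)).
D is strictly dominated by U (Y: 7>3, N: 3>0).

D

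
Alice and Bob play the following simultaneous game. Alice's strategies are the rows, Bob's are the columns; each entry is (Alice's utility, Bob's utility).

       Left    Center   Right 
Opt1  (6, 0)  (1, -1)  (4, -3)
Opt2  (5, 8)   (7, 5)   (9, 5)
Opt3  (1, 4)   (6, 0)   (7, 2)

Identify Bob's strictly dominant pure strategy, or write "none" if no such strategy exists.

Left

Left vs Center: Opt1: 0>-1, Opt2: 8>5, Opt3: 4>0.
Left vs Right: Opt1: 0>-3, Opt2: 8>5, Opt3: 4>2.
Left strictly beats every other strategy against every opponent action, so it is strictly dominant.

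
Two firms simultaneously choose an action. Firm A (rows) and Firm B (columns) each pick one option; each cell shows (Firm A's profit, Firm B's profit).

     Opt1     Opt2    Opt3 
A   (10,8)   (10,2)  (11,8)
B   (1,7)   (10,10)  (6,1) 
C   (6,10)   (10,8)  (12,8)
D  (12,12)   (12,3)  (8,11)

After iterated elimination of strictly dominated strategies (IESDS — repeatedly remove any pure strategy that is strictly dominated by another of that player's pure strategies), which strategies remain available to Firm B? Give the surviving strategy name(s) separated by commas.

For Firm A, D strictly dominates B on the remaining columns (Opt1: 12>1, Opt2: 12>10, Opt3: 8>6); eliminate B.
Column Opt2 is eliminated: Opt1 beats it against every remaining row (A: 8>2, C: 10>8, D: 12>3).
Among the remaining strategies, none is strictly dominated by another pure strategy of the same player, so the elimination stops.
Surviving strategies — Firm A: {A, C, D}; Firm B: {Opt1, Opt3}.

Opt1, Opt3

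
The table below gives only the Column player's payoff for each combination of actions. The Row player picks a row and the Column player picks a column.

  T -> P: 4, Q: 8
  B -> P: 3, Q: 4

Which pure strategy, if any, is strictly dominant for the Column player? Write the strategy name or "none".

Q vs P: T: 8>4, B: 4>3.
Q strictly beats every other strategy against every opponent action, so it is strictly dominant.

Q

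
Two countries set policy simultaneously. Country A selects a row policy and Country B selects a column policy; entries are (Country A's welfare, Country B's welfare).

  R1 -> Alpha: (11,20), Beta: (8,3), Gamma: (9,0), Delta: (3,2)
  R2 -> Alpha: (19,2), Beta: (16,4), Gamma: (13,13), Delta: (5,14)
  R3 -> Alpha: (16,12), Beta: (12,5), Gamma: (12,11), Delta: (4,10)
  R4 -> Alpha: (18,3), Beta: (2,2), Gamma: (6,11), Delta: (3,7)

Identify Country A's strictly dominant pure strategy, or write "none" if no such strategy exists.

R2 vs R1: Alpha: 19>11, Beta: 16>8, Gamma: 13>9, Delta: 5>3.
R2 vs R3: Alpha: 19>16, Beta: 16>12, Gamma: 13>12, Delta: 5>4.
R2 vs R4: Alpha: 19>18, Beta: 16>2, Gamma: 13>6, Delta: 5>3.
R2 strictly beats every other strategy against every opponent action, so it is strictly dominant.

R2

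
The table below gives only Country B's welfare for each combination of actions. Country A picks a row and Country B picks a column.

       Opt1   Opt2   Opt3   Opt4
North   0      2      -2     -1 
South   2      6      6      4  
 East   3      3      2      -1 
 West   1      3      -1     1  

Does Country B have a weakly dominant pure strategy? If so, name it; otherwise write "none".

Opt2 vs Opt1: North: 2>0, South: 6>2, East: 3=3, West: 3>1.
Opt2 vs Opt3: North: 2>-2, South: 6=6, East: 3>2, West: 3>-1.
Opt2 vs Opt4: North: 2>-1, South: 6>4, East: 3>-1, West: 3>1.
Opt2 is at least as good as every other strategy against every opponent action, so it is weakly dominant.

Opt2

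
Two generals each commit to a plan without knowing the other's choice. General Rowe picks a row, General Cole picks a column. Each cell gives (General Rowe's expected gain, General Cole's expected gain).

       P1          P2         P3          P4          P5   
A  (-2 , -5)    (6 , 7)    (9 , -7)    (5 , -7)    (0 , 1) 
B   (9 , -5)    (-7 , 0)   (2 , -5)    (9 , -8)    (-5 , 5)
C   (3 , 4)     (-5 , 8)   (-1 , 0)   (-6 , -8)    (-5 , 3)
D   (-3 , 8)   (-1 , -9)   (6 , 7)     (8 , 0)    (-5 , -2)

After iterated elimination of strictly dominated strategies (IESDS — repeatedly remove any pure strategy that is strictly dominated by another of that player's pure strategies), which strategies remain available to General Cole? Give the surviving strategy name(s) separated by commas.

For General Cole, P1 strictly dominates P4 on the remaining rows (A: -5>-7, B: -5>-8, C: 4>-8, D: 8>0); eliminate P4.
Row D is eliminated: A beats it against every remaining column (P1: -2>-3, P2: 6>-1, P3: 9>6, P5: 0>-5).
General Cole's strategy P1 is strictly dominated by P2 (A: 7>-5, B: 0>-5, C: 8>4) and is removed.
Row B is eliminated: A beats it against every remaining column (P2: 6>-7, P3: 9>2, P5: 0>-5).
For General Rowe, A strictly dominates C on the remaining columns (P2: 6>-5, P3: 9>-1, P5: 0>-5); eliminate C.
General Cole's strategy P3 is strictly dominated by P2 (A: 7>-7) and is removed.
General Cole's strategy P5 is strictly dominated by P2 (A: 7>1) and is removed.
Among the remaining strategies, none is strictly dominated by another pure strategy of the same player, so the elimination stops.
Surviving strategies — General Rowe: {A}; General Cole: {P2}.

P2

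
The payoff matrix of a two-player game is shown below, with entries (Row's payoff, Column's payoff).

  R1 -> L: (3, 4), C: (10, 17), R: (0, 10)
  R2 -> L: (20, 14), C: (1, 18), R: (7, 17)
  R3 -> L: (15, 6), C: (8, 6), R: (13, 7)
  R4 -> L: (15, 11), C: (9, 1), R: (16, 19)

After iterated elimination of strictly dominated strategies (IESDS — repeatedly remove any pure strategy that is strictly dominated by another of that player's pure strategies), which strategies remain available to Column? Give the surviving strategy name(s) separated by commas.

Column's strategy L is strictly dominated by R (R1: 10>4, R2: 17>14, R3: 7>6, R4: 19>11) and is removed.
Row R2 is eliminated: R3 beats it against every remaining column (C: 8>1, R: 13>7).
Row R3 is eliminated: R4 beats it against every remaining column (C: 9>8, R: 16>13).
Among the remaining strategies, none is strictly dominated by another pure strategy of the same player, so the elimination stops.
Surviving strategies — Row: {R1, R4}; Column: {C, R}.

C, R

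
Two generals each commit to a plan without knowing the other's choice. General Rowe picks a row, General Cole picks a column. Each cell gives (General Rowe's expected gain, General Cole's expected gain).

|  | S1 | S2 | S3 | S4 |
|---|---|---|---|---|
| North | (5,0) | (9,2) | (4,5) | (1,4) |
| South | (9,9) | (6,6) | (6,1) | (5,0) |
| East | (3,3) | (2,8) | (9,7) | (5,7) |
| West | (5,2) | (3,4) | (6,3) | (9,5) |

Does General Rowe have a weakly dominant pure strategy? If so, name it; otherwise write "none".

none

North fails to dominate South at S1 (5<9).
South fails to dominate North at S2 (6<9).
East fails to dominate North at S1 (3<5).
West fails to dominate North at S2 (3<9).
No single strategy dominates all the others.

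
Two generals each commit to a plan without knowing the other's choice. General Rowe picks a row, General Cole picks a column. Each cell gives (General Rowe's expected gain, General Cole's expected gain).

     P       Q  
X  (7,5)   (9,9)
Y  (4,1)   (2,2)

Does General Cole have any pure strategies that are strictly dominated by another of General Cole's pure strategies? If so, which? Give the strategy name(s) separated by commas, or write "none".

P

P is strictly dominated by Q (X: 9>5, Y: 2>1).
Q: no other strategy beats it everywhere (P at X (9>5)).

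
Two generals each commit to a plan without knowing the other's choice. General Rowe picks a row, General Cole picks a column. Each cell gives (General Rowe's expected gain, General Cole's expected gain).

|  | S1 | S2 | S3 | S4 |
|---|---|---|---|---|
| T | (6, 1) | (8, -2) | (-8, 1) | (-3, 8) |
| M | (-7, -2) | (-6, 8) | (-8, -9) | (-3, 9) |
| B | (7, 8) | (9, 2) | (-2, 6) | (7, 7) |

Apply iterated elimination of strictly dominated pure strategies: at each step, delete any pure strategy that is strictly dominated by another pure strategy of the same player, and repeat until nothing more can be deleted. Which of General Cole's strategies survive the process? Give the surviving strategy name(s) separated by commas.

For General Rowe, B strictly dominates T on the remaining columns (S1: 7>6, S2: 9>8, S3: -2>-8, S4: 7>-3); eliminate T.
For General Rowe, B strictly dominates M on the remaining columns (S1: 7>-7, S2: 9>-6, S3: -2>-8, S4: 7>-3); eliminate M.
Column S2 is eliminated: S1 beats it against every remaining row (B: 8>2).
Column S3 is eliminated: S1 beats it against every remaining row (B: 8>6).
Column S4 is eliminated: S1 beats it against every remaining row (B: 8>7).
Among the remaining strategies, none is strictly dominated by another pure strategy of the same player, so the elimination stops.
Surviving strategies — General Rowe: {B}; General Cole: {S1}.

S1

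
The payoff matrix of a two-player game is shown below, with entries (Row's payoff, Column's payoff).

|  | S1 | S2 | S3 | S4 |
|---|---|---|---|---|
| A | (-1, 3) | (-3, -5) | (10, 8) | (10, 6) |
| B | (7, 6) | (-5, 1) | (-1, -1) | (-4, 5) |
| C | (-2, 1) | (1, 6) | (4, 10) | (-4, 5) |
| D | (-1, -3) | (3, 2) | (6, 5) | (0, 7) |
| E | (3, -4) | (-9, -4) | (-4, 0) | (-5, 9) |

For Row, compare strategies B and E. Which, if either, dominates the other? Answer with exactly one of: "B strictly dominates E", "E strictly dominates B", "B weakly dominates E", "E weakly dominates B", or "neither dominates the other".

B's payoffs vs E's, by Column's action — S1: 7>3, S2: -5>-9, S3: -1>-4, S4: -4>-5.
B gives a strictly higher payoff against every action of Column, so B strictly dominates E.

B strictly dominates E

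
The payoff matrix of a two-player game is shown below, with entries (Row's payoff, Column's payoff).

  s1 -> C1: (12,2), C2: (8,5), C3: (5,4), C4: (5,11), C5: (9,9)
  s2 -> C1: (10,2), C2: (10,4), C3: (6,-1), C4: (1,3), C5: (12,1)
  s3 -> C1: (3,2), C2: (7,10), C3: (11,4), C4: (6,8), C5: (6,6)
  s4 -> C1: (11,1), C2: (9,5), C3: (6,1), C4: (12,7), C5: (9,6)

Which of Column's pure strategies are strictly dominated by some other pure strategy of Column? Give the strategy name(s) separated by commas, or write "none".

C1, C3, C5

C1 is strictly dominated by C2 (s1: 5>2, s2: 4>2, s3: 10>2, s4: 5>1).
C2: no other strategy beats it everywhere (C1 at s1 (5>2); C3 at s1 (5>4); C4 at s2 (4>3); C5 at s2 (4>1)).
C3 is strictly dominated by C2 (s1: 5>4, s2: 4>-1, s3: 10>4, s4: 5>1).
C4 is not dominated — it holds its own against C1 at s1 (11>2); C2 at s1 (11>5); C3 at s1 (11>4); C5 at s1 (11>9).
C5: dominated, since C4 does at least as well everywhere (s1: 11>9, s2: 3>1, s3: 8>6, s4: 7>6).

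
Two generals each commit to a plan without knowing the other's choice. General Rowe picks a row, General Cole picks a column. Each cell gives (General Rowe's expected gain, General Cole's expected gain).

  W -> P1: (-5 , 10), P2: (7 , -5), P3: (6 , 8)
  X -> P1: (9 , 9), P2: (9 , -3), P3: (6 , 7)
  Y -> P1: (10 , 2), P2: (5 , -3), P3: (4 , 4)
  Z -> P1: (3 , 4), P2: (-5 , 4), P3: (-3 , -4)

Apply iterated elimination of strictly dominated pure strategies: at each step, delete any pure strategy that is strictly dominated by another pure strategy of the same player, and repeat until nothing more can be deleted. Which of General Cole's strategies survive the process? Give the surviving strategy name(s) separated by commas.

Row Z is eliminated: X beats it against every remaining column (P1: 9>3, P2: 9>-5, P3: 6>-3).
General Cole's strategy P2 is strictly dominated by P1 (W: 10>-5, X: 9>-3, Y: 2>-3) and is removed.
Among the remaining strategies, none is strictly dominated by another pure strategy of the same player, so the elimination stops.
Surviving strategies — General Rowe: {W, X, Y}; General Cole: {P1, P3}.

P1, P3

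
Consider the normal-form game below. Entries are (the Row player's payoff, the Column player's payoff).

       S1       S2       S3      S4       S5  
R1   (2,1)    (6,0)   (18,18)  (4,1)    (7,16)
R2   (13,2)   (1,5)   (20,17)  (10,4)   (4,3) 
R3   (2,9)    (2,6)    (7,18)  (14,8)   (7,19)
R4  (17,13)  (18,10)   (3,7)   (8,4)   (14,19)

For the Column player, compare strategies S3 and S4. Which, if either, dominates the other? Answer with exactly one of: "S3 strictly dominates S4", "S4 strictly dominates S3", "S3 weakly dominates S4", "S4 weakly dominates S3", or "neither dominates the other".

S3 strictly dominates S4

S3's payoffs vs S4's, by the Row player's action — R1: 18>1, R2: 17>4, R3: 18>8, R4: 7>4.
S3 gives a strictly higher payoff against each choice by the Row player, so S3 strictly dominates S4.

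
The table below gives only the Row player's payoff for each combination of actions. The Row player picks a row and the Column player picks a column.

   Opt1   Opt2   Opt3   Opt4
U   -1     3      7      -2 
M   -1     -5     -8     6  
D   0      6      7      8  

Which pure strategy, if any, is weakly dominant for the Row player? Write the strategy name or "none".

D

D vs U: Opt1: 0>-1, Opt2: 6>3, Opt3: 7=7, Opt4: 8>-2.
D vs M: Opt1: 0>-1, Opt2: 6>-5, Opt3: 7>-8, Opt4: 8>6.
D is at least as good as every other strategy against every opponent action, so it is weakly dominant.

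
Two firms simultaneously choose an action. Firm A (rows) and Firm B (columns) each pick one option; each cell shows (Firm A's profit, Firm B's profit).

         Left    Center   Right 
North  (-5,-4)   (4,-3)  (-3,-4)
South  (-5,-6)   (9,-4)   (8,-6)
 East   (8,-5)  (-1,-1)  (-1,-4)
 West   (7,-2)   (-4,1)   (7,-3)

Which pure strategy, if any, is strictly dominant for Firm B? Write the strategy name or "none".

Center

Center vs Left: North: -3>-4, South: -4>-6, East: -1>-5, West: 1>-2.
Center vs Right: North: -3>-4, South: -4>-6, East: -1>-4, West: 1>-3.
Center strictly beats every other strategy against every opponent action, so it is strictly dominant.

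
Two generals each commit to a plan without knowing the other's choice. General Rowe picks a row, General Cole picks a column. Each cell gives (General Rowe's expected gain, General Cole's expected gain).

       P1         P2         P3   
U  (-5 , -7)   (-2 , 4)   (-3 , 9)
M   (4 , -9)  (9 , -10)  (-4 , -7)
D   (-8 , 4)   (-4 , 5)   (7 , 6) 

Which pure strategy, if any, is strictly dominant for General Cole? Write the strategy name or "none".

P3

P3 vs P1: U: 9>-7, M: -7>-9, D: 6>4.
P3 vs P2: U: 9>4, M: -7>-10, D: 6>5.
P3 strictly beats every other strategy against every opponent action, so it is strictly dominant.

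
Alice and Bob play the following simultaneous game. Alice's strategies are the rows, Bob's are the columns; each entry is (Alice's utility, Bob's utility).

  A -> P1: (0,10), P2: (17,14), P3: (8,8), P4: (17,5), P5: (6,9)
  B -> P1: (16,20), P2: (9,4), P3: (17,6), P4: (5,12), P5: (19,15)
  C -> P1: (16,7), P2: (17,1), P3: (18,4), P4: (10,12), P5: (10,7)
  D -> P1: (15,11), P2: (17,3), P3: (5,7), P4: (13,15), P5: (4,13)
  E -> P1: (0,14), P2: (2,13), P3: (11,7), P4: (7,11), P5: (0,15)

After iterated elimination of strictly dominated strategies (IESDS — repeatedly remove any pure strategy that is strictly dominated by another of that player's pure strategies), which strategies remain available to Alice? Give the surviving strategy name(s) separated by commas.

For Alice, C strictly dominates E on the remaining columns (P1: 16>0, P2: 17>2, P3: 18>11, P4: 10>7, P5: 10>0); eliminate E.
For Bob, P1 strictly dominates P3 on the remaining rows (A: 10>8, B: 20>6, C: 7>4, D: 11>7); eliminate P3.
Among the remaining strategies, none is strictly dominated by another pure strategy of the same player, so the elimination stops.
Surviving strategies — Alice: {A, B, C, D}; Bob: {P1, P2, P4, P5}.

A, B, C, D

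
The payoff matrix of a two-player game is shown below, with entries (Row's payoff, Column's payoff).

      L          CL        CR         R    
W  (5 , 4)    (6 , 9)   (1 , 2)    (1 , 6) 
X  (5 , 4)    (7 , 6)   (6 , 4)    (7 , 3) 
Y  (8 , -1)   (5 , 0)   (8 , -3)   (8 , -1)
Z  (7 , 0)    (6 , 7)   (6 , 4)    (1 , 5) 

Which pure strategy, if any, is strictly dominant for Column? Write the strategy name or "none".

CL vs L: W: 9>4, X: 6>4, Y: 0>-1, Z: 7>0.
CL vs CR: W: 9>2, X: 6>4, Y: 0>-3, Z: 7>4.
CL vs R: W: 9>6, X: 6>3, Y: 0>-1, Z: 7>5.
CL strictly beats every other strategy against every opponent action, so it is strictly dominant.

CL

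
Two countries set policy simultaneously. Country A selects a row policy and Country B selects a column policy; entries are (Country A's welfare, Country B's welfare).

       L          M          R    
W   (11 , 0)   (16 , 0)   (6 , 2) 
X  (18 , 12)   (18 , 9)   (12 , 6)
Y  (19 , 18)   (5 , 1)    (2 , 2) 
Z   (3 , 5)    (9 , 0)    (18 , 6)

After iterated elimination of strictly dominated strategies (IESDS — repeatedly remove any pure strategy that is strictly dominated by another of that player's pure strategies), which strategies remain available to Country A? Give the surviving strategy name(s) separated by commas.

X, Y, Z

Row W is eliminated: X beats it against every remaining column (L: 18>11, M: 18>16, R: 12>6).
For Country B, L strictly dominates M on the remaining rows (X: 12>9, Y: 18>1, Z: 5>0); eliminate M.
Among the remaining strategies, none is strictly dominated by another pure strategy of the same player, so the elimination stops.
Surviving strategies — Country A: {X, Y, Z}; Country B: {L, R}.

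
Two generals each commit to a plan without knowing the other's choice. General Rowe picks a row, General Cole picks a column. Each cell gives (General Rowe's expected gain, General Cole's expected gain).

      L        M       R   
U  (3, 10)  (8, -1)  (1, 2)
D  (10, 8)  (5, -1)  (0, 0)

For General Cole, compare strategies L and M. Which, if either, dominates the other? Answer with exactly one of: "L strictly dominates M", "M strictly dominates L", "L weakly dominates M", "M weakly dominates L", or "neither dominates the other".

L strictly dominates M

L's payoffs vs M's, by General Rowe's action — U: 10>-1, D: 8>-1.
Every comparison favours L, so L strictly dominates M.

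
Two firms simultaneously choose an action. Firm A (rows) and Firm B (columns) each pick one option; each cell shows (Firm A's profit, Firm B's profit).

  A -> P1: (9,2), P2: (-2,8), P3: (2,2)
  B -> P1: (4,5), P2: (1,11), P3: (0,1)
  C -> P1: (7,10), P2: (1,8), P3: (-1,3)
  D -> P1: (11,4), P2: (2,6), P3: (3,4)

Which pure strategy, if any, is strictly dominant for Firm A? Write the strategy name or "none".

D vs A: P1: 11>9, P2: 2>-2, P3: 3>2.
D vs B: P1: 11>4, P2: 2>1, P3: 3>0.
D vs C: P1: 11>7, P2: 2>1, P3: 3>-1.
D strictly beats every other strategy against every opponent action, so it is strictly dominant.

D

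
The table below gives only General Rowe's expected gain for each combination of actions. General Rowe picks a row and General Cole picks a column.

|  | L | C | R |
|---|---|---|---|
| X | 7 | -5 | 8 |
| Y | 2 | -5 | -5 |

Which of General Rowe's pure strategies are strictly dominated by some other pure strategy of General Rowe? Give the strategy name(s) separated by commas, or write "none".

X is not dominated — it holds its own against Y at L (7>2).
Y is not dominated — it holds its own against X at C (-5=-5).

none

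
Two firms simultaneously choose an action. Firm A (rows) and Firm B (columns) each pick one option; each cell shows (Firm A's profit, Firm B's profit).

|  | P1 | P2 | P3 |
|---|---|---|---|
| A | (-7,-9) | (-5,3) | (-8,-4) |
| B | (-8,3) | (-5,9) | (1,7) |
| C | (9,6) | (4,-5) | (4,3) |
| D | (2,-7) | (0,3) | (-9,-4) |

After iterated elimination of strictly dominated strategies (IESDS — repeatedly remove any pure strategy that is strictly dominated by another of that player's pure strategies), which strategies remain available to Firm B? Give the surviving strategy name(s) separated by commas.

Row A is eliminated: C beats it against every remaining column (P1: 9>-7, P2: 4>-5, P3: 4>-8).
Firm A's strategy B is strictly dominated by C (P1: 9>-8, P2: 4>-5, P3: 4>1) and is removed.
Firm A's strategy D is strictly dominated by C (P1: 9>2, P2: 4>0, P3: 4>-9) and is removed.
Column P2 is eliminated: P1 beats it against every remaining row (C: 6>-5).
Firm B's strategy P3 is strictly dominated by P1 (C: 6>3) and is removed.
Among the remaining strategies, none is strictly dominated by another pure strategy of the same player, so the elimination stops.
Surviving strategies — Firm A: {C}; Firm B: {P1}.

P1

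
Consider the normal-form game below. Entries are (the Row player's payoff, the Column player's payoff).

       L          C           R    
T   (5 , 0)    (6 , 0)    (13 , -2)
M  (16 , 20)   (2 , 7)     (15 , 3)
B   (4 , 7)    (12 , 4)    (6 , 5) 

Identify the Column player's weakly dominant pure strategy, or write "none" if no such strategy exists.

L vs C: T: 0=0, M: 20>7, B: 7>4.
L vs R: T: 0>-2, M: 20>3, B: 7>5.
L is at least as good as every other strategy against every opponent action, so it is weakly dominant.

L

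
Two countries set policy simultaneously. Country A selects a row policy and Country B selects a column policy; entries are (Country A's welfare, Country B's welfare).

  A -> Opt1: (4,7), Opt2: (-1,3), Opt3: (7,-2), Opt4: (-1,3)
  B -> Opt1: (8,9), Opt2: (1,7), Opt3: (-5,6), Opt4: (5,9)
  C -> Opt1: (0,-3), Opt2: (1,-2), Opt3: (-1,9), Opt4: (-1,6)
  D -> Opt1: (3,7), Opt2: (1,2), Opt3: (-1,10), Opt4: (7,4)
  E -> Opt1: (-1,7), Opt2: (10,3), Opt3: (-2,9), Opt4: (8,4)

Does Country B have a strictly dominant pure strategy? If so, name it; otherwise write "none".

Opt1 fails to dominate Opt2 at C (-3<-2).
Opt2 fails to dominate Opt1 at A (3<7).
Opt3 fails to dominate Opt1 at A (-2<7).
Opt4 fails to dominate Opt1 at A (3<7).
No single strategy dominates all the others.

none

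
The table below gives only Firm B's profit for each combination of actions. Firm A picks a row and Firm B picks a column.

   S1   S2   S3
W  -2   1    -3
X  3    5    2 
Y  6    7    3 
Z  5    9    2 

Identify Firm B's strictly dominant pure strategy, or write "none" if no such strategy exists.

S2 vs S1: W: 1>-2, X: 5>3, Y: 7>6, Z: 9>5.
S2 vs S3: W: 1>-3, X: 5>2, Y: 7>3, Z: 9>2.
S2 strictly beats every other strategy against every opponent action, so it is strictly dominant.

S2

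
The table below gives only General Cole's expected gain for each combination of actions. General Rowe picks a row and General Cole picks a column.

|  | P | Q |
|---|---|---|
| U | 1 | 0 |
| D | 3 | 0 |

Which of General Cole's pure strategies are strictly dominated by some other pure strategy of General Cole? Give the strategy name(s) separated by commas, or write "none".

Nothing dominates P: Q at U (1>0).
P strictly dominates Q — U: 1>0, D: 3>0.

Q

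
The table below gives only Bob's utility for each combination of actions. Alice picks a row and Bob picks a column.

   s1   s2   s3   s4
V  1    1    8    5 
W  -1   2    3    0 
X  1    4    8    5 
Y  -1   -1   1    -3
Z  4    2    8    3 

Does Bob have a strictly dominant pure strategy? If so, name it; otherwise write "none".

s3

s3 vs s1: V: 8>1, W: 3>-1, X: 8>1, Y: 1>-1, Z: 8>4.
s3 vs s2: V: 8>1, W: 3>2, X: 8>4, Y: 1>-1, Z: 8>2.
s3 vs s4: V: 8>5, W: 3>0, X: 8>5, Y: 1>-3, Z: 8>3.
s3 strictly beats every other strategy against every opponent action, so it is strictly dominant.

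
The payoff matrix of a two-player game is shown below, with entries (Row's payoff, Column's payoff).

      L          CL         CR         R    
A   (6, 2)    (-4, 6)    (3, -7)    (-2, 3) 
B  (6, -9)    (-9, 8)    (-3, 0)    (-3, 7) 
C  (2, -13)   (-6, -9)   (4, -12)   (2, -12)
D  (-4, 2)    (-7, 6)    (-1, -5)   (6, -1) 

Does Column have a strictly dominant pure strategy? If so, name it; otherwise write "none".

CL

CL vs L: A: 6>2, B: 8>-9, C: -9>-13, D: 6>2.
CL vs CR: A: 6>-7, B: 8>0, C: -9>-12, D: 6>-5.
CL vs R: A: 6>3, B: 8>7, C: -9>-12, D: 6>-1.
CL strictly beats every other strategy against every opponent action, so it is strictly dominant.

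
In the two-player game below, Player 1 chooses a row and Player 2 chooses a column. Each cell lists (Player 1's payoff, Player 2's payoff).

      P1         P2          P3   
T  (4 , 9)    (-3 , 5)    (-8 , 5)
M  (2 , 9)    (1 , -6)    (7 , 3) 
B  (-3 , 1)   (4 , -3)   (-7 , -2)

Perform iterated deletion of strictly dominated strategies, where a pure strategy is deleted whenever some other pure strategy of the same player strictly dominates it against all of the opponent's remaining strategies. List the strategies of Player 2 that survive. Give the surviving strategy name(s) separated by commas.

Player 2's strategy P2 is strictly dominated by P1 (T: 9>5, M: 9>-6, B: 1>-3) and is removed.
Player 1's strategy B is strictly dominated by M (P1: 2>-3, P3: 7>-7) and is removed.
Player 2's strategy P3 is strictly dominated by P1 (T: 9>5, M: 9>3) and is removed.
For Player 1, T strictly dominates M on the remaining columns (P1: 4>2); eliminate M.
Among the remaining strategies, none is strictly dominated by another pure strategy of the same player, so the elimination stops.
Surviving strategies — Player 1: {T}; Player 2: {P1}.

P1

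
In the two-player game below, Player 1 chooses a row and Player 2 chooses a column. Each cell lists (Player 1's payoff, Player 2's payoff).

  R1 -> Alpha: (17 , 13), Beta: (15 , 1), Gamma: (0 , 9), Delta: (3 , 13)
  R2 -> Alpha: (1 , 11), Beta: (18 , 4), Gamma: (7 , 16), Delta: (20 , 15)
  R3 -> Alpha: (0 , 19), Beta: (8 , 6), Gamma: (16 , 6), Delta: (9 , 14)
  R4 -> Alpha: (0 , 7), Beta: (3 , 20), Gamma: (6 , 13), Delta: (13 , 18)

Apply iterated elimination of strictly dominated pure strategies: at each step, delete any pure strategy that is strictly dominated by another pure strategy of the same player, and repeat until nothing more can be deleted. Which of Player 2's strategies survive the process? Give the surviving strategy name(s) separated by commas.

Row R4 is eliminated: R2 beats it against every remaining column (Alpha: 1>0, Beta: 18>3, Gamma: 7>6, Delta: 20>13).
Column Beta is eliminated: Alpha beats it against every remaining row (R1: 13>1, R2: 11>4, R3: 19>6).
Among the remaining strategies, none is strictly dominated by another pure strategy of the same player, so the elimination stops.
Surviving strategies — Player 1: {R1, R2, R3}; Player 2: {Alpha, Gamma, Delta}.

Alpha, Gamma, Delta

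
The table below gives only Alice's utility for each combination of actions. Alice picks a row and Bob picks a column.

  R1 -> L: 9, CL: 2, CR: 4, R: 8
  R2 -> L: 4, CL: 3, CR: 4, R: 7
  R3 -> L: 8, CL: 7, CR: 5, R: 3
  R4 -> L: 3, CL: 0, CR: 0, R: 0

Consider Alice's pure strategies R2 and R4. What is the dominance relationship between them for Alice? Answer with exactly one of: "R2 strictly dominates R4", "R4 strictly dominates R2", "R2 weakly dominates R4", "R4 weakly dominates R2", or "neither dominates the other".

R2 strictly dominates R4

Compare R2 to R4 across each choice by Bob: L: 4>3, CL: 3>0, CR: 4>0, R: 7>0.
Every comparison favours R2, so R2 strictly dominates R4.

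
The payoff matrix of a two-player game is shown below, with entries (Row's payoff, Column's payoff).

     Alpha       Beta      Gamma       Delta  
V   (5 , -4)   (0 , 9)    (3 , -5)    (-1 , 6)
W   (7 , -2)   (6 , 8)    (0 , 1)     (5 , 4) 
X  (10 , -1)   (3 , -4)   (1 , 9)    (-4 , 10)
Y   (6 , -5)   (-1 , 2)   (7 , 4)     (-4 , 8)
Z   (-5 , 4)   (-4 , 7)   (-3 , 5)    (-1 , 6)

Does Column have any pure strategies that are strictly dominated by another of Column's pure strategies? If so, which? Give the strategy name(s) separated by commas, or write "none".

Alpha, Gamma

Delta strictly dominates Alpha — V: 6>-4, W: 4>-2, X: 10>-1, Y: 8>-5, Z: 6>4.
Beta: no other strategy beats it everywhere (Alpha at V (9>-4); Gamma at V (9>-5); Delta at V (9>6)).
Gamma is strictly dominated by Delta (V: 6>-5, W: 4>1, X: 10>9, Y: 8>4, Z: 6>5).
Nothing dominates Delta: Alpha at V (6>-4); Beta at X (10>-4); Gamma at V (6>-5).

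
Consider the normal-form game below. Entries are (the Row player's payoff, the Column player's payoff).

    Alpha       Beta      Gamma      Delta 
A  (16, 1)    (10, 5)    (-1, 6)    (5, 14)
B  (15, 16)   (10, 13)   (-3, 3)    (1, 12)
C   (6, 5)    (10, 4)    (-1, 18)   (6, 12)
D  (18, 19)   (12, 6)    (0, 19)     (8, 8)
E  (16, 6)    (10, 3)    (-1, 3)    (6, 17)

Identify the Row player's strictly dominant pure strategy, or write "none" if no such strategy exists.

D vs A: Alpha: 18>16, Beta: 12>10, Gamma: 0>-1, Delta: 8>5.
D vs B: Alpha: 18>15, Beta: 12>10, Gamma: 0>-3, Delta: 8>1.
D vs C: Alpha: 18>6, Beta: 12>10, Gamma: 0>-1, Delta: 8>6.
D vs E: Alpha: 18>16, Beta: 12>10, Gamma: 0>-1, Delta: 8>6.
D strictly beats every other strategy against every opponent action, so it is strictly dominant.

D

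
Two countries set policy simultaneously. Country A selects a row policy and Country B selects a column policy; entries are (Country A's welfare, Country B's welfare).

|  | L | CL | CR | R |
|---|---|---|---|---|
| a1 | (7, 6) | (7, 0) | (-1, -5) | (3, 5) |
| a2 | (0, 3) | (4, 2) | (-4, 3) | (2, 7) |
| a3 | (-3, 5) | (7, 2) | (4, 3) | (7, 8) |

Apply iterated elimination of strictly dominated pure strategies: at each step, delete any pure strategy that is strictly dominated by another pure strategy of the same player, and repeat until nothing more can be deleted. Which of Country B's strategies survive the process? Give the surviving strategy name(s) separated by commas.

L, R

Row a2 is eliminated: a1 beats it against every remaining column (L: 7>0, CL: 7>4, CR: -1>-4, R: 3>2).
Column CL is eliminated: L beats it against every remaining row (a1: 6>0, a3: 5>2).
For Country B, L strictly dominates CR on the remaining rows (a1: 6>-5, a3: 5>3); eliminate CR.
Among the remaining strategies, none is strictly dominated by another pure strategy of the same player, so the elimination stops.
Surviving strategies — Country A: {a1, a3}; Country B: {L, R}.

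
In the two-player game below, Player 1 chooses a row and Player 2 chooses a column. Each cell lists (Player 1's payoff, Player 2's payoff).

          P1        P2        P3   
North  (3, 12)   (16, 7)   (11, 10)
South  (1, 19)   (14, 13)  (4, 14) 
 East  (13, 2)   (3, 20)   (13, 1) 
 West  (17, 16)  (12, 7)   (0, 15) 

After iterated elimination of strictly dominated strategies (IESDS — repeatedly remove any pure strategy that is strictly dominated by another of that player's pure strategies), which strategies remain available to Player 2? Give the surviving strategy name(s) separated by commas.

P1

Row South is eliminated: North beats it against every remaining column (P1: 3>1, P2: 16>14, P3: 11>4).
Column P3 is eliminated: P1 beats it against every remaining row (North: 12>10, East: 2>1, West: 16>15).
Row East is eliminated: West beats it against every remaining column (P1: 17>13, P2: 12>3).
For Player 2, P1 strictly dominates P2 on the remaining rows (North: 12>7, West: 16>7); eliminate P2.
Row North is eliminated: West beats it against every remaining column (P1: 17>3).
Among the remaining strategies, none is strictly dominated by another pure strategy of the same player, so the elimination stops.
Surviving strategies — Player 1: {West}; Player 2: {P1}.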